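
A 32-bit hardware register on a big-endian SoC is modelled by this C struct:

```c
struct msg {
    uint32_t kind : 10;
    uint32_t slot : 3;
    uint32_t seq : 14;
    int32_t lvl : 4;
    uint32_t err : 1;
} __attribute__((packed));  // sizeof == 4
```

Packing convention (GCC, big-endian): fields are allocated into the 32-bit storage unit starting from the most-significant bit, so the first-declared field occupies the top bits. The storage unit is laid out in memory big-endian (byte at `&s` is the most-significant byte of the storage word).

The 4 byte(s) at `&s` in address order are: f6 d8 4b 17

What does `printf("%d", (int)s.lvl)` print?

[0]=0xf6 [1]=0xd8 [2]=0x4b [3]=0x17 (big-endian) → word 0xf6d84b17
kind [22+:10] = (word>>22) & 0x3ff = 987
slot [19+:3] = (word>>19) & 0x7 = 3
seq [5+:14] = (word>>5) & 0x3fff = 600
lvl [1+:4] = (word>>1) & 0xf = 11  ←
err [0+:1] = (word>>0) & 0x1 = 1
lvl signed 4b, MSB=1: 11 - 16 = -5

-5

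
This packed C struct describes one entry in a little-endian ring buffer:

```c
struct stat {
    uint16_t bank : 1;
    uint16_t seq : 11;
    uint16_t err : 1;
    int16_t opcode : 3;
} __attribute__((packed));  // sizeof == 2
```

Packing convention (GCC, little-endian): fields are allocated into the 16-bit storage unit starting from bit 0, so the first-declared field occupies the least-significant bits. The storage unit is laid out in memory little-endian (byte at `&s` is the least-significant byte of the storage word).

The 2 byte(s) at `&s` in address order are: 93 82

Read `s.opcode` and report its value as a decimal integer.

-4

[0]=0x93 [1]=0x82 (little-endian) → word 0x8293
bank:1 @ bit 0 → (0x8293>>0)&0x1 = 0x1
seq:11 @ bit 1 → (0x8293>>1)&0x7ff = 0x149
err:1 @ bit 12 → (0x8293>>12)&0x1 = 0x0
opcode:3 @ bit 13 → (0x8293>>13)&0x7 = 0x4  ←
opcode signed 3b, MSB=1: 4 - 8 = -4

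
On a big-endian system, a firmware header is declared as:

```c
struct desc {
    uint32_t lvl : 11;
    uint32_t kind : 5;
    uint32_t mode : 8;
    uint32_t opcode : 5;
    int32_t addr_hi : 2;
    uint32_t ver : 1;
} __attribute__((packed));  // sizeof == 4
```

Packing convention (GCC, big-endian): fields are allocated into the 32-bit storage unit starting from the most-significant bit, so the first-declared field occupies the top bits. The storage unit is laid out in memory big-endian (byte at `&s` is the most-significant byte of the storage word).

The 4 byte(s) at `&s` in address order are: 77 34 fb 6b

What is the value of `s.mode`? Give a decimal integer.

[0]=0x77 [1]=0x34 [2]=0xfb [3]=0x6b (big-endian) → word 0x7734fb6b
lvl [21+:11] = (word>>21) & 0x7ff = 953
kind [16+:5] = (word>>16) & 0x1f = 20
mode [8+:8] = (word>>8) & 0xff = 251  ←
opcode [3+:5] = (word>>3) & 0x1f = 13
addr_hi [1+:2] = (word>>1) & 0x3 = 1
ver [0+:1] = (word>>0) & 0x1 = 1

251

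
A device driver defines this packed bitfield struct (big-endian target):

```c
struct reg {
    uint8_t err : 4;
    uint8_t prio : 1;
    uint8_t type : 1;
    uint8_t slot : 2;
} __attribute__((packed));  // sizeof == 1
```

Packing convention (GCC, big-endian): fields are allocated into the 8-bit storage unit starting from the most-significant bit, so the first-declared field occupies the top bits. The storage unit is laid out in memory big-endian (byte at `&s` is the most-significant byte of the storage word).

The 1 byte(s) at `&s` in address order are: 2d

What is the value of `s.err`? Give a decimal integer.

2

[0]=0x2d (big-endian) → word 0x2d
err:4 @ bit 4 → (0x2d>>4)&0xf = 0x2  ←
prio:1 @ bit 3 → (0x2d>>3)&0x1 = 0x1
type:1 @ bit 2 → (0x2d>>2)&0x1 = 0x1
slot:2 @ bit 0 → (0x2d>>0)&0x3 = 0x1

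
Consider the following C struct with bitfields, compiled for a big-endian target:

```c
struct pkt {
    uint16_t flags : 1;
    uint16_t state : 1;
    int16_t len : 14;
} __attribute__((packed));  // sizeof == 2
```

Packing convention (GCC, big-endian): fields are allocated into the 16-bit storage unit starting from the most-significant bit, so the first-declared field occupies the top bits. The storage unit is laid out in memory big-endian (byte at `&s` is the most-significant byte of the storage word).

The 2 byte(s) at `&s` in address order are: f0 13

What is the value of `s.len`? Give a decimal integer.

[0]=0xf0 [1]=0x13 (big-endian) → word 0xf013
flags:1 @ bit 15 → (0xf013>>15)&0x1 = 0x1
state:1 @ bit 14 → (0xf013>>14)&0x1 = 0x1
len:14 @ bit 0 → (0xf013>>0)&0x3fff = 0x3013  ←
len signed 14b, MSB=1: 12307 - 16384 = -4077

-4077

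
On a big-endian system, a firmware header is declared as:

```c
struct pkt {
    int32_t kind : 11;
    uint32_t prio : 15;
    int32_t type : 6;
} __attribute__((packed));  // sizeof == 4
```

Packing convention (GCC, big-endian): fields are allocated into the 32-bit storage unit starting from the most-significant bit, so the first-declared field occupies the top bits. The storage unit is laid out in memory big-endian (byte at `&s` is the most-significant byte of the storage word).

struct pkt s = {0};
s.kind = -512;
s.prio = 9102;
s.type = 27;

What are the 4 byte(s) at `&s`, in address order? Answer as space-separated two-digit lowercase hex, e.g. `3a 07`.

kind:11 = -512 → 0x600 << 21 → word 0xc0000000
prio:15 = 9102 → 0x238e << 6 → word 0xc008e380
type:6 = 27 → 0x1b << 0 → word 0xc008e39b
word = 0xc008e39b → big-endian bytes:
  [0]=0xc0  [1]=0x08  [2]=0xe3  [3]=0x9b

c0 08 e3 9b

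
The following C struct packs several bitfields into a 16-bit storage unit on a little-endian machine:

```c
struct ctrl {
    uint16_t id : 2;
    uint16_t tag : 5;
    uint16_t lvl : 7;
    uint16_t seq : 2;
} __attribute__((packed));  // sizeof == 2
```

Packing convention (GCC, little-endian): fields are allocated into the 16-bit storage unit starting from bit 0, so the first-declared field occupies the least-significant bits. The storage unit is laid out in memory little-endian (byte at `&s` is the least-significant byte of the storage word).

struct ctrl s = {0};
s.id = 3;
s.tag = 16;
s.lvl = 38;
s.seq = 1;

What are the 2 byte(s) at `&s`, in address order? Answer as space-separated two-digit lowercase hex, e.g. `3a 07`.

43 53

[0+:2] id=3 & 0x3 = 0x3; word=0x0003
[2+:5] tag=16 & 0x1f = 0x10; word=0x0043
[7+:7] lvl=38 & 0x7f = 0x26; word=0x1343
[14+:2] seq=1 & 0x3 = 0x1; word=0x5343
word = 0x5343 → little-endian bytes:
  [0]=0x43  [1]=0x53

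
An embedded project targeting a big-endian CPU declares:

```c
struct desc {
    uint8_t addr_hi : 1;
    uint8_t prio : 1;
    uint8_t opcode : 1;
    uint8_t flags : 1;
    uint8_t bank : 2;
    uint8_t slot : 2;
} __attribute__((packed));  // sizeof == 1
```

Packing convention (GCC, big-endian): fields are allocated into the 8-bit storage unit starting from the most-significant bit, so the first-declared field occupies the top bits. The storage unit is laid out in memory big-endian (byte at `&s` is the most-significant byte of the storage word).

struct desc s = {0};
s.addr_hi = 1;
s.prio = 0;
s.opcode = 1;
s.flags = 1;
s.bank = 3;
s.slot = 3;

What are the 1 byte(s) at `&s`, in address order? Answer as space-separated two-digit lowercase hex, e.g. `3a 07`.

bf

[7+:1] addr_hi=1 & 0x1 = 0x1; word=0x80
[6+:1] prio=0 & 0x1 = 0x0; word=0x80
[5+:1] opcode=1 & 0x1 = 0x1; word=0xa0
[4+:1] flags=1 & 0x1 = 0x1; word=0xb0
[2+:2] bank=3 & 0x3 = 0x3; word=0xbc
[0+:2] slot=3 & 0x3 = 0x3; word=0xbf
word = 0xbf → big-endian bytes:
  [0]=0xbf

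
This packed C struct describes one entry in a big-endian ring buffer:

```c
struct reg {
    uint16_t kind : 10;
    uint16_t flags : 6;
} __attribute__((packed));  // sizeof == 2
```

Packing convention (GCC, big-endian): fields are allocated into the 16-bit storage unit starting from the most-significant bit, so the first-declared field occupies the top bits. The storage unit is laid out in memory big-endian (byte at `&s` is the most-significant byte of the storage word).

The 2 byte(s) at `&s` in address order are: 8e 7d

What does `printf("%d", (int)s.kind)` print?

[0]=0x8e [1]=0x7d (big-endian) → word 0x8e7d
kind:10 @ bit 6 → (0x8e7d>>6)&0x3ff = 0x239  ←
flags:6 @ bit 0 → (0x8e7d>>0)&0x3f = 0x3d

569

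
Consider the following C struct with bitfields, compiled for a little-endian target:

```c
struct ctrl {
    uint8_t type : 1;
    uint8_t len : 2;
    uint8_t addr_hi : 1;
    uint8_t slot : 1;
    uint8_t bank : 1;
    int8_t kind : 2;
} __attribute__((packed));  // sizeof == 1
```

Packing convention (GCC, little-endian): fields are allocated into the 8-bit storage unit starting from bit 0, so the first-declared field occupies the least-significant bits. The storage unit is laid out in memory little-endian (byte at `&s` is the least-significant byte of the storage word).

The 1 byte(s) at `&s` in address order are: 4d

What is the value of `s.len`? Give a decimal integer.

[0]=0x4d (little-endian) → word 0x4d
type [0+:1] = (word>>0) & 0x1 = 1
len [1+:2] = (word>>1) & 0x3 = 2  ←
addr_hi [3+:1] = (word>>3) & 0x1 = 1
slot [4+:1] = (word>>4) & 0x1 = 0
bank [5+:1] = (word>>5) & 0x1 = 0
kind [6+:2] = (word>>6) & 0x3 = 1

2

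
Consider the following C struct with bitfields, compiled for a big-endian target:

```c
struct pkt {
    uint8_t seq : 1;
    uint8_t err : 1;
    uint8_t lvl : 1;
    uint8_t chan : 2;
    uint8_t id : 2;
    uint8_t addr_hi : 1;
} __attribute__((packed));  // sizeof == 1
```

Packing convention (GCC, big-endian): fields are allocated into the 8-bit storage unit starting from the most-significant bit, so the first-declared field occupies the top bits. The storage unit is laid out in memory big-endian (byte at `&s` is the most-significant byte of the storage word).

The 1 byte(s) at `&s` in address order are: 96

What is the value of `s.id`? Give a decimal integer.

3

[0]=0x96 (big-endian) → word 0x96
seq [7+:1] = (word>>7) & 0x1 = 1
err [6+:1] = (word>>6) & 0x1 = 0
lvl [5+:1] = (word>>5) & 0x1 = 0
chan [3+:2] = (word>>3) & 0x3 = 2
id [1+:2] = (word>>1) & 0x3 = 3  ←
addr_hi [0+:1] = (word>>0) & 0x1 = 0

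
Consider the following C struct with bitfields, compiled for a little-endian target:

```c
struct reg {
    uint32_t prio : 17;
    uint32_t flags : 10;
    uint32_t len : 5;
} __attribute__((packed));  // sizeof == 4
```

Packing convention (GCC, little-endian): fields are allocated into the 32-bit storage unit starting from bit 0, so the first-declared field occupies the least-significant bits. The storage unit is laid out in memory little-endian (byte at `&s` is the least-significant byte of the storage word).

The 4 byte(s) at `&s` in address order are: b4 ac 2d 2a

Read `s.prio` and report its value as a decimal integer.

109748

[0]=0xb4 [1]=0xac [2]=0x2d [3]=0x2a (little-endian) → word 0x2a2dacb4
prio:17 @ bit 0 → (0x2a2dacb4>>0)&0x1ffff = 0x1acb4  ←
flags:10 @ bit 17 → (0x2a2dacb4>>17)&0x3ff = 0x116
len:5 @ bit 27 → (0x2a2dacb4>>27)&0x1f = 0x5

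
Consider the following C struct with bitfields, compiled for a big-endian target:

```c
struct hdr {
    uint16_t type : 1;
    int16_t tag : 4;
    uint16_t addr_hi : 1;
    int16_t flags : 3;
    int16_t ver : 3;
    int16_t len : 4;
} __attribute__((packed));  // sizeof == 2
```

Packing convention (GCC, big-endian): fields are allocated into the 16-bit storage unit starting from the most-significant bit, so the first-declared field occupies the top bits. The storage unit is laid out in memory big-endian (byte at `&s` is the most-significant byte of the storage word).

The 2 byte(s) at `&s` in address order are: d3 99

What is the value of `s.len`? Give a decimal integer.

-7

[0]=0xd3 [1]=0x99 (big-endian) → word 0xd399
type:1 @ bit 15 → (0xd399>>15)&0x1 = 0x1
tag:4 @ bit 11 → (0xd399>>11)&0xf = 0xa
addr_hi:1 @ bit 10 → (0xd399>>10)&0x1 = 0x0
flags:3 @ bit 7 → (0xd399>>7)&0x7 = 0x7
ver:3 @ bit 4 → (0xd399>>4)&0x7 = 0x1
len:4 @ bit 0 → (0xd399>>0)&0xf = 0x9  ←
len signed 4b, MSB=1: 9 - 16 = -7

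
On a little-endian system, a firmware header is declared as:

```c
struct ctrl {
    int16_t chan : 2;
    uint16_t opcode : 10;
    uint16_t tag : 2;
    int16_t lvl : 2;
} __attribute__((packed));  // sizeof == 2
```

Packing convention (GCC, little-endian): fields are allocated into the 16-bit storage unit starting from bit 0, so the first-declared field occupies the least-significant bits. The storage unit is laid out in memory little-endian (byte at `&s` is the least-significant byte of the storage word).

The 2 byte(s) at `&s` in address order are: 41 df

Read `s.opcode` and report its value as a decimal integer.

[0]=0x41 [1]=0xdf (little-endian) → word 0xdf41
chan [0+:2] = (word>>0) & 0x3 = 1
opcode [2+:10] = (word>>2) & 0x3ff = 976  ←
tag [12+:2] = (word>>12) & 0x3 = 1
lvl [14+:2] = (word>>14) & 0x3 = 3

976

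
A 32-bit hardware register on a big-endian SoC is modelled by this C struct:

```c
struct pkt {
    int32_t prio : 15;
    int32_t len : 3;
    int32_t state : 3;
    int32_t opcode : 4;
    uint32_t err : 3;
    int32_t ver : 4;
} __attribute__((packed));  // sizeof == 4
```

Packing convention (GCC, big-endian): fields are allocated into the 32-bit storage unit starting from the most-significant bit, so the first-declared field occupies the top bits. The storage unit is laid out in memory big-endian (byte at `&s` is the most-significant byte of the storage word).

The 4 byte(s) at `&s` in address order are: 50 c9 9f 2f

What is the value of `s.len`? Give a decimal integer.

-2

[0]=0x50 [1]=0xc9 [2]=0x9f [3]=0x2f (big-endian) → word 0x50c99f2f
prio [17+:15] = (word>>17) & 0x7fff = 10340
len [14+:3] = (word>>14) & 0x7 = 6  ←
state [11+:3] = (word>>11) & 0x7 = 3
opcode [7+:4] = (word>>7) & 0xf = 14
err [4+:3] = (word>>4) & 0x7 = 2
ver [0+:4] = (word>>0) & 0xf = 15
len signed 3b, MSB=1: 6 - 8 = -2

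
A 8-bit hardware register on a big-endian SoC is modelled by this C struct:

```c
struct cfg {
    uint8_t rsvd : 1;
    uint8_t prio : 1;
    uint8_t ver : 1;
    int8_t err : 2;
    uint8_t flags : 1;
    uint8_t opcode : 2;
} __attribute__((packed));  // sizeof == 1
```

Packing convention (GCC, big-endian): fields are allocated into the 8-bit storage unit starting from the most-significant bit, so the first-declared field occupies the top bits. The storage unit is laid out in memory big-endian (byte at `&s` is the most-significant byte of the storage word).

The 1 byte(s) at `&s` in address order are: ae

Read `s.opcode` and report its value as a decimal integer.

[0]=0xae (big-endian) → word 0xae
rsvd [7+:1] = (word>>7) & 0x1 = 1
prio [6+:1] = (word>>6) & 0x1 = 0
ver [5+:1] = (word>>5) & 0x1 = 1
err [3+:2] = (word>>3) & 0x3 = 1
flags [2+:1] = (word>>2) & 0x1 = 1
opcode [0+:2] = (word>>0) & 0x3 = 2  ←

2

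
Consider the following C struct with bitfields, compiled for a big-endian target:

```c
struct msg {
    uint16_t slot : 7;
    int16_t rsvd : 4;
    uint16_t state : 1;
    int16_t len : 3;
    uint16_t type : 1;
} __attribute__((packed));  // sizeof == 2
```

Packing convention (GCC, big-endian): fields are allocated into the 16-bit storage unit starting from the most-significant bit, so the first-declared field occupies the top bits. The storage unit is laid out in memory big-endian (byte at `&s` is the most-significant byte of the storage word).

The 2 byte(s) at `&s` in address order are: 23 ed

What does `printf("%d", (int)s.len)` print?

-2

[0]=0x23 [1]=0xed (big-endian) → word 0x23ed
slot [9+:7] = (word>>9) & 0x7f = 17
rsvd [5+:4] = (word>>5) & 0xf = 15
state [4+:1] = (word>>4) & 0x1 = 0
len [1+:3] = (word>>1) & 0x7 = 6  ←
type [0+:1] = (word>>0) & 0x1 = 1
len signed 3b, MSB=1: 6 - 8 = -2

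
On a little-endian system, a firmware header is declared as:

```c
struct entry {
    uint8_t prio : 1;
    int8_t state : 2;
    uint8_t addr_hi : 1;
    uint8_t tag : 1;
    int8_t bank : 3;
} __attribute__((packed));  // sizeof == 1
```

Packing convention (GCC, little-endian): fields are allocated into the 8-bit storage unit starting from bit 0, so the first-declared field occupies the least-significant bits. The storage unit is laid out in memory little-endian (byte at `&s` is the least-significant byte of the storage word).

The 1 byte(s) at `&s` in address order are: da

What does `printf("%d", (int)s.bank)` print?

[0]=0xda (little-endian) → word 0xda
prio:1 @ bit 0 → (0xda>>0)&0x1 = 0x0
state:2 @ bit 1 → (0xda>>1)&0x3 = 0x1
addr_hi:1 @ bit 3 → (0xda>>3)&0x1 = 0x1
tag:1 @ bit 4 → (0xda>>4)&0x1 = 0x1
bank:3 @ bit 5 → (0xda>>5)&0x7 = 0x6  ←
bank signed 3b, MSB=1: 6 - 8 = -2

-2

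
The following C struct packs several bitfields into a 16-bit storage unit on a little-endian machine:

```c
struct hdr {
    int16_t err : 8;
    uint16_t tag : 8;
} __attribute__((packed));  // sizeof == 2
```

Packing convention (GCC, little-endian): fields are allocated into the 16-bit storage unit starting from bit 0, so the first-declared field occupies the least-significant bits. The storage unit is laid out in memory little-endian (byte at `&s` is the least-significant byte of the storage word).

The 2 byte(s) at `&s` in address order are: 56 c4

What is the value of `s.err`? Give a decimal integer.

86

[0]=0x56 [1]=0xc4 (little-endian) → word 0xc456
err [0+:8] = (word>>0) & 0xff = 86  ←
tag [8+:8] = (word>>8) & 0xff = 196
err signed 8b, MSB=0: value = 86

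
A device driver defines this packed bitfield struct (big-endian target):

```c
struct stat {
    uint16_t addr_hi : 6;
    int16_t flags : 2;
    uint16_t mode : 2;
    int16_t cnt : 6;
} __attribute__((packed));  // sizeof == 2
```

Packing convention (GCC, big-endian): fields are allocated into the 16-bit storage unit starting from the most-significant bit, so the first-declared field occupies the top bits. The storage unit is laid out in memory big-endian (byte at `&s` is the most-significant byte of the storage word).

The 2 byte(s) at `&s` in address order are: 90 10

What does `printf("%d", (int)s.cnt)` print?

[0]=0x90 [1]=0x10 (big-endian) → word 0x9010
addr_hi:6 @ bit 10 → (0x9010>>10)&0x3f = 0x24
flags:2 @ bit 8 → (0x9010>>8)&0x3 = 0x0
mode:2 @ bit 6 → (0x9010>>6)&0x3 = 0x0
cnt:6 @ bit 0 → (0x9010>>0)&0x3f = 0x10  ←
cnt signed 6b, MSB=0: value = 16

16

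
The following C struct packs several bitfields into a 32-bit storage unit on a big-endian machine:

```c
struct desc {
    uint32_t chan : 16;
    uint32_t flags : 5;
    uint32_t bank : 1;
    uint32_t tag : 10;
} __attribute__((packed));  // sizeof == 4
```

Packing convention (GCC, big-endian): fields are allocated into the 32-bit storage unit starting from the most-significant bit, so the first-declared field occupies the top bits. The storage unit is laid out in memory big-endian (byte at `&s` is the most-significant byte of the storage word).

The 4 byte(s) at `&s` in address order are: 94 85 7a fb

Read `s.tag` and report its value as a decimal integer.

[0]=0x94 [1]=0x85 [2]=0x7a [3]=0xfb (big-endian) → word 0x94857afb
chan [16+:16] = (word>>16) & 0xffff = 38021
flags [11+:5] = (word>>11) & 0x1f = 15
bank [10+:1] = (word>>10) & 0x1 = 0
tag [0+:10] = (word>>0) & 0x3ff = 763  ←

763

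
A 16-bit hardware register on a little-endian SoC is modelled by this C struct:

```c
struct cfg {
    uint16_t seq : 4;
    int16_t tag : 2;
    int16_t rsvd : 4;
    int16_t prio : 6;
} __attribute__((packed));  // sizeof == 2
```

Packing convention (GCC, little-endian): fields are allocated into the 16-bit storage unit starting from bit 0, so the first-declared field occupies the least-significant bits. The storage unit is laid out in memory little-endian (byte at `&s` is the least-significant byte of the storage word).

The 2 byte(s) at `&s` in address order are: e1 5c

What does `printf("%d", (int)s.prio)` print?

23

[0]=0xe1 [1]=0x5c (little-endian) → word 0x5ce1
seq:4 @ bit 0 → (0x5ce1>>0)&0xf = 0x1
tag:2 @ bit 4 → (0x5ce1>>4)&0x3 = 0x2
rsvd:4 @ bit 6 → (0x5ce1>>6)&0xf = 0x3
prio:6 @ bit 10 → (0x5ce1>>10)&0x3f = 0x17  ←
prio signed 6b, MSB=0: value = 23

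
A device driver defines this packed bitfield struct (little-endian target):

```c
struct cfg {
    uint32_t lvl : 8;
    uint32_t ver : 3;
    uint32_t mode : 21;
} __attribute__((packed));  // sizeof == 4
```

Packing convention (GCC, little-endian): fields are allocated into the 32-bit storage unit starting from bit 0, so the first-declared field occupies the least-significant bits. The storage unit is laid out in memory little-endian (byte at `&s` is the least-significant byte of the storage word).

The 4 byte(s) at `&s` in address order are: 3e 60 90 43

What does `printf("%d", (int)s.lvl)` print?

[0]=0x3e [1]=0x60 [2]=0x90 [3]=0x43 (little-endian) → word 0x4390603e
lvl:8 @ bit 0 → (0x4390603e>>0)&0xff = 0x3e  ←
ver:3 @ bit 8 → (0x4390603e>>8)&0x7 = 0x0
mode:21 @ bit 11 → (0x4390603e>>11)&0x1fffff = 0x8720c

62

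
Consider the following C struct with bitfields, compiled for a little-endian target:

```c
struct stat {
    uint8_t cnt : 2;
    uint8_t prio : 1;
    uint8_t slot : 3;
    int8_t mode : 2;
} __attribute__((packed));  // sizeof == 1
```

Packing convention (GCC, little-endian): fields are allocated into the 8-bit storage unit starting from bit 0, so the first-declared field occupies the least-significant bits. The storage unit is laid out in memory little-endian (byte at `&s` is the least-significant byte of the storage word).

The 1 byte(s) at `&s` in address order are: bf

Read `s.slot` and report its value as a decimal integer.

7

[0]=0xbf (little-endian) → word 0xbf
cnt [0+:2] = (word>>0) & 0x3 = 3
prio [2+:1] = (word>>2) & 0x1 = 1
slot [3+:3] = (word>>3) & 0x7 = 7  ←
mode [6+:2] = (word>>6) & 0x3 = 2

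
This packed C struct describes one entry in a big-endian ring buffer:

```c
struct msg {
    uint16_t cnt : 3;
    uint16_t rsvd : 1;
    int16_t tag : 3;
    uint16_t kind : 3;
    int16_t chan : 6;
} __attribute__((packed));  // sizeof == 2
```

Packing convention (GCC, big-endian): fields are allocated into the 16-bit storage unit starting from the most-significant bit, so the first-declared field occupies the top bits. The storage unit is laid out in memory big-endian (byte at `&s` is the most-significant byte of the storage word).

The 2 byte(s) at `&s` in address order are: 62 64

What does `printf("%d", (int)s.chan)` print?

-28

[0]=0x62 [1]=0x64 (big-endian) → word 0x6264
cnt:3 @ bit 13 → (0x6264>>13)&0x7 = 0x3
rsvd:1 @ bit 12 → (0x6264>>12)&0x1 = 0x0
tag:3 @ bit 9 → (0x6264>>9)&0x7 = 0x1
kind:3 @ bit 6 → (0x6264>>6)&0x7 = 0x1
chan:6 @ bit 0 → (0x6264>>0)&0x3f = 0x24  ←
chan signed 6b, MSB=1: 36 - 64 = -28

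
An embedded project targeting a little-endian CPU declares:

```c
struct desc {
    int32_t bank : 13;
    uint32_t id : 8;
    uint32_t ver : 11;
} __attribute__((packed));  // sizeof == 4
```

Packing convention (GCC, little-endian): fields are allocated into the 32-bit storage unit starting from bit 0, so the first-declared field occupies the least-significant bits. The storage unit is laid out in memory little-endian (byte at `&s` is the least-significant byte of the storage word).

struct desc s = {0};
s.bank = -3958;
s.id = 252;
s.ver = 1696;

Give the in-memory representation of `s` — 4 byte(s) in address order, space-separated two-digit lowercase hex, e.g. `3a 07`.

bank:13 = -3958 → 0x108a << 0 → word 0x0000108a
id:8 = 252 → 0xfc << 13 → word 0x001f908a
ver:11 = 1696 → 0x6a0 << 21 → word 0xd41f908a
word = 0xd41f908a → little-endian bytes:
  [0]=0x8a  [1]=0x90  [2]=0x1f  [3]=0xd4

8a 90 1f d4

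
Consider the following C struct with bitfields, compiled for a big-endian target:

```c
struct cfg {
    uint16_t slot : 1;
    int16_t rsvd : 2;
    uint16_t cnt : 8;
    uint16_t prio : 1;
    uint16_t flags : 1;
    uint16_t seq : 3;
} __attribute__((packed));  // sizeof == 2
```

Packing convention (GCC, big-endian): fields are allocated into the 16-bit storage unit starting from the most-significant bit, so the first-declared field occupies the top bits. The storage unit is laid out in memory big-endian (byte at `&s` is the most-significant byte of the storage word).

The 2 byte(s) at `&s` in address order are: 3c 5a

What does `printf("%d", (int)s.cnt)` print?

[0]=0x3c [1]=0x5a (big-endian) → word 0x3c5a
slot:1 @ bit 15 → (0x3c5a>>15)&0x1 = 0x0
rsvd:2 @ bit 13 → (0x3c5a>>13)&0x3 = 0x1
cnt:8 @ bit 5 → (0x3c5a>>5)&0xff = 0xe2  ←
prio:1 @ bit 4 → (0x3c5a>>4)&0x1 = 0x1
flags:1 @ bit 3 → (0x3c5a>>3)&0x1 = 0x1
seq:3 @ bit 0 → (0x3c5a>>0)&0x7 = 0x2

226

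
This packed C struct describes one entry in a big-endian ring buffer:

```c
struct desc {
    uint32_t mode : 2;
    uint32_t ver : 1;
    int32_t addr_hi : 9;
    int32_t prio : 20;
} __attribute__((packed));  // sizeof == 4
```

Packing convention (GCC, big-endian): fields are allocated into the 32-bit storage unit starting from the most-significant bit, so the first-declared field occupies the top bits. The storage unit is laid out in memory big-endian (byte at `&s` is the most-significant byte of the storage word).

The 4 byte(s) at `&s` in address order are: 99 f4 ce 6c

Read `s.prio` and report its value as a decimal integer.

[0]=0x99 [1]=0xf4 [2]=0xce [3]=0x6c (big-endian) → word 0x99f4ce6c
mode:2 @ bit 30 → (0x99f4ce6c>>30)&0x3 = 0x2
ver:1 @ bit 29 → (0x99f4ce6c>>29)&0x1 = 0x0
addr_hi:9 @ bit 20 → (0x99f4ce6c>>20)&0x1ff = 0x19f
prio:20 @ bit 0 → (0x99f4ce6c>>0)&0xfffff = 0x4ce6c  ←
prio signed 20b, MSB=0: value = 314988

314988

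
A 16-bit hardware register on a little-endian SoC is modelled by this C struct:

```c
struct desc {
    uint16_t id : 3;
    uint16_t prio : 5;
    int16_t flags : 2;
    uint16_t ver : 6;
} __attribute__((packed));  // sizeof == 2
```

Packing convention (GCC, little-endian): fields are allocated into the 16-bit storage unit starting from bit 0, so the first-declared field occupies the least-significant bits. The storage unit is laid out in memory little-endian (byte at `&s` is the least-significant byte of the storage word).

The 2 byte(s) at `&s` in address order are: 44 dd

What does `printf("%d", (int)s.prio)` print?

[0]=0x44 [1]=0xdd (little-endian) → word 0xdd44
id:3 @ bit 0 → (0xdd44>>0)&0x7 = 0x4
prio:5 @ bit 3 → (0xdd44>>3)&0x1f = 0x8  ←
flags:2 @ bit 8 → (0xdd44>>8)&0x3 = 0x1
ver:6 @ bit 10 → (0xdd44>>10)&0x3f = 0x37

8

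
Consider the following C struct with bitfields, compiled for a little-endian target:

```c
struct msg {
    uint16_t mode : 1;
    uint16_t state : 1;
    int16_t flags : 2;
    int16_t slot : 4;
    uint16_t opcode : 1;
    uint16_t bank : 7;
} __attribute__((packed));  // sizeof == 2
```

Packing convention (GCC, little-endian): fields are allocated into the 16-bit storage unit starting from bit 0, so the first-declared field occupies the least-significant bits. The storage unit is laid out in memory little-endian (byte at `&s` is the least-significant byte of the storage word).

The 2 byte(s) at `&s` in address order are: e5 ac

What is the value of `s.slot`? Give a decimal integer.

-2

[0]=0xe5 [1]=0xac (little-endian) → word 0xace5
mode:1 @ bit 0 → (0xace5>>0)&0x1 = 0x1
state:1 @ bit 1 → (0xace5>>1)&0x1 = 0x0
flags:2 @ bit 2 → (0xace5>>2)&0x3 = 0x1
slot:4 @ bit 4 → (0xace5>>4)&0xf = 0xe  ←
opcode:1 @ bit 8 → (0xace5>>8)&0x1 = 0x0
bank:7 @ bit 9 → (0xace5>>9)&0x7f = 0x56
slot signed 4b, MSB=1: 14 - 16 = -2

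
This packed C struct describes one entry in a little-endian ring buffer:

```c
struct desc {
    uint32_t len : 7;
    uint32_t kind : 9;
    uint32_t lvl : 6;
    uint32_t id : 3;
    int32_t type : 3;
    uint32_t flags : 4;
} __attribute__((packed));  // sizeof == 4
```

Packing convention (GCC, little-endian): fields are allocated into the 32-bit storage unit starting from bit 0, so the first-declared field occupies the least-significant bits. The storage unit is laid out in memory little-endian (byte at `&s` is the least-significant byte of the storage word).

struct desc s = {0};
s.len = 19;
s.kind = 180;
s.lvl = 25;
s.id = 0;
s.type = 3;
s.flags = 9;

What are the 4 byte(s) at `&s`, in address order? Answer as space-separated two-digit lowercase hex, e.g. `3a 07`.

13 5a 19 96

len (7b) val=19 bits=0x13 at bit 0: 0x00000013
kind (9b) val=180 bits=0xb4 at bit 7: 0x00005a13
lvl (6b) val=25 bits=0x19 at bit 16: 0x00195a13
id (3b) val=0 bits=0x0 at bit 22: 0x00195a13
type (3b) val=3 bits=0x3 at bit 25: 0x06195a13
flags (4b) val=9 bits=0x9 at bit 28: 0x96195a13
word = 0x96195a13 → little-endian bytes:
  [0]=0x13  [1]=0x5a  [2]=0x19  [3]=0x96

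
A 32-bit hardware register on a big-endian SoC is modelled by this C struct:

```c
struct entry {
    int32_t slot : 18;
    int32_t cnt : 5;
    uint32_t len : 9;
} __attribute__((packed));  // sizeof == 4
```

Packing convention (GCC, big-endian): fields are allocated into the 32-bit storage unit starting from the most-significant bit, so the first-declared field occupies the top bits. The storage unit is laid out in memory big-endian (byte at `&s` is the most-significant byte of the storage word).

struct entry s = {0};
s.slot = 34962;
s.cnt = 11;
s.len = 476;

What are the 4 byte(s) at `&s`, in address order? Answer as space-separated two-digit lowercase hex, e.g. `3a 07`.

slot:18 = 34962 → 0x8892 << 14 → word 0x22248000
cnt:5 = 11 → 0xb << 9 → word 0x22249600
len:9 = 476 → 0x1dc << 0 → word 0x222497dc
word = 0x222497dc → big-endian bytes:
  [0]=0x22  [1]=0x24  [2]=0x97  [3]=0xdc

22 24 97 dc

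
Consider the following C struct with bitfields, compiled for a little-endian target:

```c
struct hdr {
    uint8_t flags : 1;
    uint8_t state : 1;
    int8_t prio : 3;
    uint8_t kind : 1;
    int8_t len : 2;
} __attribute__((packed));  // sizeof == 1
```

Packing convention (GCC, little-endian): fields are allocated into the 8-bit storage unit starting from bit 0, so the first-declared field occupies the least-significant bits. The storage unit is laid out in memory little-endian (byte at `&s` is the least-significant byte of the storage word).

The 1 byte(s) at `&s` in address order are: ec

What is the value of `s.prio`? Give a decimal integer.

[0]=0xec (little-endian) → word 0xec
flags:1 @ bit 0 → (0xec>>0)&0x1 = 0x0
state:1 @ bit 1 → (0xec>>1)&0x1 = 0x0
prio:3 @ bit 2 → (0xec>>2)&0x7 = 0x3  ←
kind:1 @ bit 5 → (0xec>>5)&0x1 = 0x1
len:2 @ bit 6 → (0xec>>6)&0x3 = 0x3
prio signed 3b, MSB=0: value = 3

3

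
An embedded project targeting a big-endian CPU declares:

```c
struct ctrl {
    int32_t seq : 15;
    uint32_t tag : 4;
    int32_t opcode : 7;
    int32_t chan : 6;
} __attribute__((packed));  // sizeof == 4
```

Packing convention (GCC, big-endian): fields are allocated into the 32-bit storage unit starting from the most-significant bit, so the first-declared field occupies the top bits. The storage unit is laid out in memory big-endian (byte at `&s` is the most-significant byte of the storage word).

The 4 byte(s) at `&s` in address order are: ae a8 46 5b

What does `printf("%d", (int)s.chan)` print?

27

[0]=0xae [1]=0xa8 [2]=0x46 [3]=0x5b (big-endian) → word 0xaea8465b
seq [17+:15] = (word>>17) & 0x7fff = 22356
tag [13+:4] = (word>>13) & 0xf = 2
opcode [6+:7] = (word>>6) & 0x7f = 25
chan [0+:6] = (word>>0) & 0x3f = 27  ←
chan signed 6b, MSB=0: value = 27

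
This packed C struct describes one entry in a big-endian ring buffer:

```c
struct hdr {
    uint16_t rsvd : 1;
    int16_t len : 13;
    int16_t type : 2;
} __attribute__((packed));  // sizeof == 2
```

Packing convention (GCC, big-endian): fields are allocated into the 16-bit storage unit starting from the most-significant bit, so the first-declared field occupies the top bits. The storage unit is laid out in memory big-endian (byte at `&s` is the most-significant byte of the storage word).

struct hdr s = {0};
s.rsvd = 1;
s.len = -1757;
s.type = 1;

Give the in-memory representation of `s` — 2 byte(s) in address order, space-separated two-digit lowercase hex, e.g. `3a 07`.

e4 8d

[15+:1] rsvd=1 & 0x1 = 0x1; word=0x8000
[2+:13] len=-1757 & 0x1fff = 0x1923; word=0xe48c
[0+:2] type=1 & 0x3 = 0x1; word=0xe48d
word = 0xe48d → big-endian bytes:
  [0]=0xe4  [1]=0x8d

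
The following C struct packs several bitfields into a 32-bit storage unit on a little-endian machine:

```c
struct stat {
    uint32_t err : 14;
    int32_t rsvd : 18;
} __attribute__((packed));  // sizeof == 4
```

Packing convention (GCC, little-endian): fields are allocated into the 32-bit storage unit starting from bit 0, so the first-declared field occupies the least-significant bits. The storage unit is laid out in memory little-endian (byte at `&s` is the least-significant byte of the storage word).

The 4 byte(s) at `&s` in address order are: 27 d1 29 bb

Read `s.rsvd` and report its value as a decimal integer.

-70489

[0]=0x27 [1]=0xd1 [2]=0x29 [3]=0xbb (little-endian) → word 0xbb29d127
err:14 @ bit 0 → (0xbb29d127>>0)&0x3fff = 0x1127
rsvd:18 @ bit 14 → (0xbb29d127>>14)&0x3ffff = 0x2eca7  ←
rsvd signed 18b, MSB=1: 191655 - 262144 = -70489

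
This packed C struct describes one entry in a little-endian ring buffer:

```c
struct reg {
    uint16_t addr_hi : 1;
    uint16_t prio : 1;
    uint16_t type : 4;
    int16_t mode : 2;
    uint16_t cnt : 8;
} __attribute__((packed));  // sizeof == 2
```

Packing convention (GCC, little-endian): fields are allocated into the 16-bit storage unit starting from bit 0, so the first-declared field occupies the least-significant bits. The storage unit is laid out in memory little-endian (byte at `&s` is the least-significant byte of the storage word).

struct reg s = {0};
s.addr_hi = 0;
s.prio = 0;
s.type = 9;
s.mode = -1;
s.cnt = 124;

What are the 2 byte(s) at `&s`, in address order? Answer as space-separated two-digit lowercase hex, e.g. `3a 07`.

e4 7c

[0+:1] addr_hi=0 & 0x1 = 0x0; word=0x0000
[1+:1] prio=0 & 0x1 = 0x0; word=0x0000
[2+:4] type=9 & 0xf = 0x9; word=0x0024
[6+:2] mode=-1 & 0x3 = 0x3; word=0x00e4
[8+:8] cnt=124 & 0xff = 0x7c; word=0x7ce4
word = 0x7ce4 → little-endian bytes:
  [0]=0xe4  [1]=0x7c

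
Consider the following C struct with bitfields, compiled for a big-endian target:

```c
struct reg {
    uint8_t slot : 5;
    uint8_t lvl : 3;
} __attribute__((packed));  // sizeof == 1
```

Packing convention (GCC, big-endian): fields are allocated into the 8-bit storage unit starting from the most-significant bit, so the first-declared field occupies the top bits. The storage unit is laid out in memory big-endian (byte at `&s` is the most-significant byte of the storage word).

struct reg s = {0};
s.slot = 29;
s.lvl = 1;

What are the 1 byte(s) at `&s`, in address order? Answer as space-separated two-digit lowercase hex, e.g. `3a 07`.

slot:5 = 29 → 0x1d << 3 → word 0xe8
lvl:3 = 1 → 0x1 << 0 → word 0xe9
word = 0xe9 → big-endian bytes:
  [0]=0xe9

e9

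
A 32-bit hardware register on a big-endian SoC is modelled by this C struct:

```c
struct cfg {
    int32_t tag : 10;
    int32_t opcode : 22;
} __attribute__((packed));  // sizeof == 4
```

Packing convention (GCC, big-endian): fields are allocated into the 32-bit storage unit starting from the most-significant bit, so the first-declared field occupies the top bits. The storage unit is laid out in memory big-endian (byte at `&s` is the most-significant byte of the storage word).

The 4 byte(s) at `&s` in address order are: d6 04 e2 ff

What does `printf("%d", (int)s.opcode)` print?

320255

[0]=0xd6 [1]=0x04 [2]=0xe2 [3]=0xff (big-endian) → word 0xd604e2ff
tag [22+:10] = (word>>22) & 0x3ff = 856
opcode [0+:22] = (word>>0) & 0x3fffff = 320255  ←
opcode signed 22b, MSB=0: value = 320255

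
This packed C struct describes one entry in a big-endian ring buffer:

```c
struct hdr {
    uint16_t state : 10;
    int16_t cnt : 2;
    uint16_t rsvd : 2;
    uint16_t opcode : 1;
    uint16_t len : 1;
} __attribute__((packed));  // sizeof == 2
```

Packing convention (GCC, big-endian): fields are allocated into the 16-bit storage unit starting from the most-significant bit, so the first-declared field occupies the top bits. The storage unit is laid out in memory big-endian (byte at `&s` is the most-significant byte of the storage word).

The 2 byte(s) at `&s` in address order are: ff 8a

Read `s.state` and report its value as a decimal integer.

1022

[0]=0xff [1]=0x8a (big-endian) → word 0xff8a
state:10 @ bit 6 → (0xff8a>>6)&0x3ff = 0x3fe  ←
cnt:2 @ bit 4 → (0xff8a>>4)&0x3 = 0x0
rsvd:2 @ bit 2 → (0xff8a>>2)&0x3 = 0x2
opcode:1 @ bit 1 → (0xff8a>>1)&0x1 = 0x1
len:1 @ bit 0 → (0xff8a>>0)&0x1 = 0x0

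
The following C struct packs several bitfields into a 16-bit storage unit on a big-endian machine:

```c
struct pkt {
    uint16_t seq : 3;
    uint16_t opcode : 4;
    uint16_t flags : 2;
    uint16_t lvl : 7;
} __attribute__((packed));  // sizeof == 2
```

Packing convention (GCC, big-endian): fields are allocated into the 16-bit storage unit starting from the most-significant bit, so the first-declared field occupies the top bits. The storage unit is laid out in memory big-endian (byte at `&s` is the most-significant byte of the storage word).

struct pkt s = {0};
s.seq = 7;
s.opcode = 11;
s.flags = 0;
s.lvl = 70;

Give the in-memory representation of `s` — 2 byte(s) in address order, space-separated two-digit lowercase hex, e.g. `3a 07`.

seq (3b) val=7 bits=0x7 at bit 13: 0xe000
opcode (4b) val=11 bits=0xb at bit 9: 0xf600
flags (2b) val=0 bits=0x0 at bit 7: 0xf600
lvl (7b) val=70 bits=0x46 at bit 0: 0xf646
word = 0xf646 → big-endian bytes:
  [0]=0xf6  [1]=0x46

f6 46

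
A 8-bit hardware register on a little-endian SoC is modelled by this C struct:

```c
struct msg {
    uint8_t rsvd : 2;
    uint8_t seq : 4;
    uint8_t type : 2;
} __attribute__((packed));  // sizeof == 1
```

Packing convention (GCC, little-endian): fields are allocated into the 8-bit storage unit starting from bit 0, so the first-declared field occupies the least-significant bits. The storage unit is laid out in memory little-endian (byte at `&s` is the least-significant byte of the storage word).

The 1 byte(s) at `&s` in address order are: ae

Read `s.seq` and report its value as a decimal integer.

11

[0]=0xae (little-endian) → word 0xae
rsvd [0+:2] = (word>>0) & 0x3 = 2
seq [2+:4] = (word>>2) & 0xf = 11  ←
type [6+:2] = (word>>6) & 0x3 = 2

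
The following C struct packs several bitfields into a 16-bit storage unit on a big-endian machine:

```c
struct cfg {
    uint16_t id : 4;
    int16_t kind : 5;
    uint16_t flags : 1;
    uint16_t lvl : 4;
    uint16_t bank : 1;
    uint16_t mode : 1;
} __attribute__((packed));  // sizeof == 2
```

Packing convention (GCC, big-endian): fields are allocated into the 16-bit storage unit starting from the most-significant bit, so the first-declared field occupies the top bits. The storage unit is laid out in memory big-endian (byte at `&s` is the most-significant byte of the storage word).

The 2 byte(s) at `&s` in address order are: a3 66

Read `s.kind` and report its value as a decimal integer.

6

[0]=0xa3 [1]=0x66 (big-endian) → word 0xa366
id:4 @ bit 12 → (0xa366>>12)&0xf = 0xa
kind:5 @ bit 7 → (0xa366>>7)&0x1f = 0x6  ←
flags:1 @ bit 6 → (0xa366>>6)&0x1 = 0x1
lvl:4 @ bit 2 → (0xa366>>2)&0xf = 0x9
bank:1 @ bit 1 → (0xa366>>1)&0x1 = 0x1
mode:1 @ bit 0 → (0xa366>>0)&0x1 = 0x0
kind signed 5b, MSB=0: value = 6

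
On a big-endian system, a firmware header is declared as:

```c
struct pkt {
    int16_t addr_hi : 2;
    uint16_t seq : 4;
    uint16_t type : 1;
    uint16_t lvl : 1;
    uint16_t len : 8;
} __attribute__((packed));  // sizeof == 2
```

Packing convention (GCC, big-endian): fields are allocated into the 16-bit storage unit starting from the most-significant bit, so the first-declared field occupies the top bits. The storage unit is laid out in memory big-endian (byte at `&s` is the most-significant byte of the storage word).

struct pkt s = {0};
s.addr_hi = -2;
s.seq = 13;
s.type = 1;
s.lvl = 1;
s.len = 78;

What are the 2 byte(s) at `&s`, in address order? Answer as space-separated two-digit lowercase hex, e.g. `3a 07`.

[14+:2] addr_hi=-2 & 0x3 = 0x2; word=0x8000
[10+:4] seq=13 & 0xf = 0xd; word=0xb400
[9+:1] type=1 & 0x1 = 0x1; word=0xb600
[8+:1] lvl=1 & 0x1 = 0x1; word=0xb700
[0+:8] len=78 & 0xff = 0x4e; word=0xb74e
word = 0xb74e → big-endian bytes:
  [0]=0xb7  [1]=0x4e

b7 4e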